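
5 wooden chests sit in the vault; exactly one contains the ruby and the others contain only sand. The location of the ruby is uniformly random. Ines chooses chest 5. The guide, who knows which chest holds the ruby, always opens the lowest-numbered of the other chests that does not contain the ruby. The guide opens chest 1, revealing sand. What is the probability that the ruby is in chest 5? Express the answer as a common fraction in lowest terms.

1/4

Consider each possible location of the ruby in turn.
If it is in chest 1 (prior 1/5): the guide opened chest 1, so this case is ruled out; weight (1/5)·0 = 0.
If it is in any of chests 2, 3, 4, and 5 (prior 1/5 each): chest 1 is the lowest-numbered option available, probability 1; weight (1/5)·1 = 1/5 each.
The weights sum to 4/5.
So P(the ruby in chest 5 | the guide opened chest 1) = (1/5) / (4/5) = 1/4.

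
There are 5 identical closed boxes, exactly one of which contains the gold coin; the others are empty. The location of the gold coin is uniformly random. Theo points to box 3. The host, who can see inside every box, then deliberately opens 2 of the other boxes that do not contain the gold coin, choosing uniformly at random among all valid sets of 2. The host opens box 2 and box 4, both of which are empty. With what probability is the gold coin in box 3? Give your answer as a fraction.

Condition on the true location of the gold coin.
If it is in either of boxes 1 and 5 (prior 1/5 each): the host has 3 equally likely choices, so probability 1/3; weight (1/5)·(1/3) = 1/15 each.
If it is in either of boxes 2 and 4 (prior 1/5 each): that box was opened and seen not to hold the prize — ruled out; weight (1/5)·0 = 0 each.
If it is in box 3 (prior 1/5): the host has 6 equally likely choices, so probability 1/6; weight (1/5)·(1/6) = 1/30.
The weights sum to 1/6.
So P(the gold coin in box 3 | the host opened box 2 and box 4) = (1/30) / (1/6) = 1/5.

1/5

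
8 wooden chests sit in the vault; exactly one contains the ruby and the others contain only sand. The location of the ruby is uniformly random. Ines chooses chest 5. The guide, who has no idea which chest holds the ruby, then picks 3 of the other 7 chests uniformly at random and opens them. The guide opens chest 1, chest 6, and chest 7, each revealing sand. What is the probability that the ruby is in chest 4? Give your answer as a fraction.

1/5

Condition on the true location of the ruby.
If it is in any of chests 1, 6, and 7 (prior 1/8 each): that chest was opened and seen not to hold the prize — ruled out; weight (1/8)·0 = 0 each.
If it is in any of chests 2, 3, 4, 5, and 8 (prior 1/8 each): the guide picks exactly this set with probability 1/35 regardless, and none is the prize; weight (1/8)·(1/35) = 1/280 each.
The weights sum to 1/56.
So P(the ruby in chest 4 | the guide opened chest 1, chest 6, and chest 7) = (1/280) / (1/56) = 1/5.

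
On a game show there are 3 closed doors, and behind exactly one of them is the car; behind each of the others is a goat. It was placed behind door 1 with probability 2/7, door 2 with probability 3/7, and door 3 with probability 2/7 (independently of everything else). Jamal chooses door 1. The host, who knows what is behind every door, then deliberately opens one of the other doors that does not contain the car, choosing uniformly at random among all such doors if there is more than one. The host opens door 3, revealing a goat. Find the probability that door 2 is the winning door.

Condition on the true location of the car.
If it is behind door 1 (prior 2/7): the host has 2 equally likely choices, so probability 1/2; weight (2/7)·(1/2) = 1/7.
If it is behind door 2 (prior 3/7): the host has no choice, probability 1; weight (3/7)·1 = 3/7.
If it is behind door 3 (prior 2/7): the host opened door 3, so this case is ruled out; weight (2/7)·0 = 0.
The weights sum to 4/7.
So P(the car behind door 2 | the host opened door 3) = (3/7) / (4/7) = 3/4.

3/4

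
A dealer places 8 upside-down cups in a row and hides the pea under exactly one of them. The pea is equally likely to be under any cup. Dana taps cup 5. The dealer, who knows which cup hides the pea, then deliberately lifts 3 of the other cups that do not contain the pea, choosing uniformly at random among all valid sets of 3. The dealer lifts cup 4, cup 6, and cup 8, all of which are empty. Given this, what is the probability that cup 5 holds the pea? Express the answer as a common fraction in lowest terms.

1/8

Condition on the true location of the pea.
If it is under any of cups 1, 2, 3, and 7 (prior 1/8 each): the dealer has 20 equally likely choices, so probability 1/20; weight (1/8)·(1/20) = 1/160 each.
If it is under any of cups 4, 6, and 8 (prior 1/8 each): that cup was opened and seen not to hold the prize — ruled out; weight (1/8)·0 = 0 each.
If it is under cup 5 (prior 1/8): the dealer has 35 equally likely choices, so probability 1/35; weight (1/8)·(1/35) = 1/280.
The weights sum to 1/35.
So P(the pea under cup 5 | the dealer opened cup 4, cup 6, and cup 8) = (1/280) / (1/35) = 1/8.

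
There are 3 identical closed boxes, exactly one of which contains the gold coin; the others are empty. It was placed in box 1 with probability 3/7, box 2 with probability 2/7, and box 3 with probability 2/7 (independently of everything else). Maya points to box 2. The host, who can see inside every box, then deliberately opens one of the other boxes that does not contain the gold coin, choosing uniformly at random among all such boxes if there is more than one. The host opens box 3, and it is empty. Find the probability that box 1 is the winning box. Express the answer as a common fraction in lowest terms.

Consider each possible location of the gold coin in turn.
If it is in box 1 (prior 3/7): the host has no choice, probability 1; weight (3/7)·1 = 3/7.
If it is in box 2 (prior 2/7): the host has 2 equally likely choices, so probability 1/2; weight (2/7)·(1/2) = 1/7.
If it is in box 3 (prior 2/7): the host opened box 3, so this case is ruled out; weight (2/7)·0 = 0.
The weights sum to 4/7.
So P(the gold coin in box 1 | the host opened box 3) = (3/7) / (4/7) = 3/4.

3/4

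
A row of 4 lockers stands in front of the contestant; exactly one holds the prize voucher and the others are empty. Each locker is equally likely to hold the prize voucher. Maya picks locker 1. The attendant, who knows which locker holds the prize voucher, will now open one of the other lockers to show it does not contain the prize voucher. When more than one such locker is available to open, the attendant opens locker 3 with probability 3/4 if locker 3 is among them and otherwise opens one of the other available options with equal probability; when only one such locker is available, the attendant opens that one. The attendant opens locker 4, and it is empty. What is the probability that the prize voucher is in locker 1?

1/7

Condition on the true location of the prize voucher.
If it is in locker 1 (prior 1/4): locker 3 is available but not opened; locker 4 gets probability (1 − 3/4)/2 = 1/8; weight (1/4)·(1/8) = 1/32.
If it is in locker 2 (prior 1/4): locker 3 is available but not opened, probability 1/4; weight (1/4)·(1/4) = 1/16.
If it is in locker 3 (prior 1/4): locker 3 holds the prize so is unavailable; the attendant chooses uniformly among the 2 others, probability 1/2; weight (1/4)·(1/2) = 1/8.
If it is in locker 4 (prior 1/4): the attendant opened locker 4, so this case is ruled out; weight (1/4)·0 = 0.
The weights sum to 7/32.
So P(the prize voucher in locker 1 | the attendant opened locker 4) = (1/32) / (7/32) = 1/7.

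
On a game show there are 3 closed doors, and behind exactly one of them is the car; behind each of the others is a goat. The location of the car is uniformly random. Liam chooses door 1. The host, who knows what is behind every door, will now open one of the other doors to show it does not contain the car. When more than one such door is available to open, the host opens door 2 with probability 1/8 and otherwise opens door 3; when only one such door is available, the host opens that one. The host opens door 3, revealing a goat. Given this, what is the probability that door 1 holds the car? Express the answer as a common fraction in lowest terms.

Condition on the true location of the car.
If it is behind door 1 (prior 1/3): door 2 is available but not opened, probability 7/8; weight (1/3)·(7/8) = 7/24.
If it is behind door 2 (prior 1/3): only door 3 is available, probability 1; weight (1/3)·1 = 1/3.
If it is behind door 3 (prior 1/3): the host opened door 3, so this case is ruled out; weight (1/3)·0 = 0.
The weights sum to 5/8.
So P(the car behind door 1 | the host opened door 3) = (7/24) / (5/8) = 7/15.

7/15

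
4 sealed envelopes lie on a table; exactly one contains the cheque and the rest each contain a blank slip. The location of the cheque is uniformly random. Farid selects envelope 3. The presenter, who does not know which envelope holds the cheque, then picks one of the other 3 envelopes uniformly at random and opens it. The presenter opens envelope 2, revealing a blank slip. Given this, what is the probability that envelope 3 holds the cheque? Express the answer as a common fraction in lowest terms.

1/3

Because the presenter chose which envelope to open without knowing where the cheque is, the choice is independent of the prize location. Learning that envelope 2 does not hold the cheque simply rules out that one location and leaves the remaining 3 envelopes still equally likely by symmetry.
So P(the cheque in envelope 3) = 1/3.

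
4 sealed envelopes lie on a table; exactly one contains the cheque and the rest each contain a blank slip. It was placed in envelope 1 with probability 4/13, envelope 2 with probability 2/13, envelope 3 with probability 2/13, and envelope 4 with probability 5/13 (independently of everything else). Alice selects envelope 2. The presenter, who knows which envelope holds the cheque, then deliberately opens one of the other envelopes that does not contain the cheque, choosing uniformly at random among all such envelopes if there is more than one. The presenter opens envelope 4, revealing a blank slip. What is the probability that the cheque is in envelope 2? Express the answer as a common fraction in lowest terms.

2/11

Apply Bayes' rule, conditioning on where the cheque actually is.
If it is in envelope 1 (prior 4/13): the presenter has 2 equally likely choices, so probability 1/2; weight (4/13)·(1/2) = 2/13.
If it is in envelope 2 (prior 2/13): the presenter has 3 equally likely choices, so probability 1/3; weight (2/13)·(1/3) = 2/39.
If it is in envelope 3 (prior 2/13): the presenter has 2 equally likely choices, so probability 1/2; weight (2/13)·(1/2) = 1/13.
If it is in envelope 4 (prior 5/13): the presenter opened envelope 4, so this case is ruled out; weight (5/13)·0 = 0.
The weights sum to 11/39.
So P(the cheque in envelope 2 | the presenter opened envelope 4) = (2/39) / (11/39) = 2/11.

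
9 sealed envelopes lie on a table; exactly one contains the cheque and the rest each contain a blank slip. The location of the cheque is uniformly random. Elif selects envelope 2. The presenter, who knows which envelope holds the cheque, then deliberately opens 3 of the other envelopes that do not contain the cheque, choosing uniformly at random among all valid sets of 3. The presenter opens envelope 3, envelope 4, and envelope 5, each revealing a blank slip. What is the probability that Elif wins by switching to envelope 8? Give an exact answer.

Apply Bayes' rule, conditioning on where the cheque actually is.
If it is in any of envelopes 1, 6, 7, 8, and 9 (prior 1/9 each): the presenter has 35 equally likely choices, so probability 1/35; weight (1/9)·(1/35) = 1/315 each.
If it is in envelope 2 (prior 1/9): the presenter has 56 equally likely choices, so probability 1/56; weight (1/9)·(1/56) = 1/504.
If it is in any of envelopes 3, 4, and 5 (prior 1/9 each): that envelope was opened and seen not to hold the prize — ruled out; weight (1/9)·0 = 0 each.
The weights sum to 1/56.
So P(the cheque in envelope 8 | the presenter opened envelope 3, envelope 4, and envelope 5) = (1/315) / (1/56) = 8/45.

8/45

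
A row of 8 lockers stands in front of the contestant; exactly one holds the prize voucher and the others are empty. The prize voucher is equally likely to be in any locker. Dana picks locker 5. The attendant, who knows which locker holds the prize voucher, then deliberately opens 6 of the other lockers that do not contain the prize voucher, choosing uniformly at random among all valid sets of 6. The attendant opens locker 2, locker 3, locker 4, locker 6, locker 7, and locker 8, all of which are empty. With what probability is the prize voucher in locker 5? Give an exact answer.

1/8

Apply Bayes' rule, conditioning on where the prize voucher actually is.
If it is in locker 1 (prior 1/8): the attendant has no choice, probability 1; weight (1/8)·1 = 1/8.
If it is in any of lockers 2, 3, 4, 6, 7, and 8 (prior 1/8 each): that locker was opened and seen not to hold the prize — ruled out; weight (1/8)·0 = 0 each.
If it is in locker 5 (prior 1/8): the attendant has 7 equally likely choices, so probability 1/7; weight (1/8)·(1/7) = 1/56.
The weights sum to 1/7.
So P(the prize voucher in locker 5 | the attendant opened locker 2, locker 3, locker 4, locker 6, locker 7, and locker 8) = (1/56) / (1/7) = 1/8.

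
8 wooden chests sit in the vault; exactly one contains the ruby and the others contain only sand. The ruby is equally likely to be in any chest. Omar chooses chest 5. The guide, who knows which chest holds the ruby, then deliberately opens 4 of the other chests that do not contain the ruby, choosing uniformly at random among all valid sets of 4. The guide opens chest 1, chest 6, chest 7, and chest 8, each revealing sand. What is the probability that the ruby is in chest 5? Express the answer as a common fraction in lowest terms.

1/8

Consider each possible location of the ruby in turn.
If it is in any of chests 1, 6, 7, and 8 (prior 1/8 each): that chest was opened and seen not to hold the prize — ruled out; weight (1/8)·0 = 0 each.
If it is in any of chests 2, 3, and 4 (prior 1/8 each): the guide has 15 equally likely choices, so probability 1/15; weight (1/8)·(1/15) = 1/120 each.
If it is in chest 5 (prior 1/8): the guide has 35 equally likely choices, so probability 1/35; weight (1/8)·(1/35) = 1/280.
The weights sum to 1/35.
So P(the ruby in chest 5 | the guide opened chest 1, chest 6, chest 7, and chest 8) = (1/280) / (1/35) = 1/8.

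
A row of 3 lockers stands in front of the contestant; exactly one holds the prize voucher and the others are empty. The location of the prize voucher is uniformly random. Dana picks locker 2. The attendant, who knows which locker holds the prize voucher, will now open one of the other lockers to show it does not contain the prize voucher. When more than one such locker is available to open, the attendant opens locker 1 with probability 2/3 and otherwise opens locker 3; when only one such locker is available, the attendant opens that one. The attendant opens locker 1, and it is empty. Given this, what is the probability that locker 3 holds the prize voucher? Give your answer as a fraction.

3/5

Condition on the true location of the prize voucher.
If it is in locker 1 (prior 1/3): the attendant opened locker 1, so this case is ruled out; weight (1/3)·0 = 0.
If it is in locker 2 (prior 1/3): locker 1 is available, opened with probability 2/3; weight (1/3)·(2/3) = 2/9.
If it is in locker 3 (prior 1/3): only locker 1 is available, probability 1; weight (1/3)·1 = 1/3.
The weights sum to 5/9.
So P(the prize voucher in locker 3 | the attendant opened locker 1) = (1/3) / (5/9) = 3/5.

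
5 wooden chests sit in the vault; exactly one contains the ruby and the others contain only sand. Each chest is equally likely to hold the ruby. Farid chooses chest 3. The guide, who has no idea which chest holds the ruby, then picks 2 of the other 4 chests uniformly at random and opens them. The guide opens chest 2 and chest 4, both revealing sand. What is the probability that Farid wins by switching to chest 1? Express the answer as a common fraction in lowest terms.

Consider each possible location of the ruby in turn.
If it is in any of chests 1, 3, and 5 (prior 1/5 each): the guide picks exactly this set with probability 1/6 regardless, and none is the prize; weight (1/5)·(1/6) = 1/30 each.
If it is in either of chests 2 and 4 (prior 1/5 each): that chest was opened and seen not to hold the prize — ruled out; weight (1/5)·0 = 0 each.
The weights sum to 1/10.
So P(the ruby in chest 1 | the guide opened chest 2 and chest 4) = (1/30) / (1/10) = 1/3.

1/3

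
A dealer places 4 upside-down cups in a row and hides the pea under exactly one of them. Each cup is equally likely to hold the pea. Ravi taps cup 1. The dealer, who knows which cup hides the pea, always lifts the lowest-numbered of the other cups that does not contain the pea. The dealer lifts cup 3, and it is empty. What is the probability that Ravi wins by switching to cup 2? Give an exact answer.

1

Condition on the true location of the pea.
If it is under either of cups 1 and 4 (prior 1/4 each): the dealer would have opened cup 2 instead, probability 0; weight (1/4)·0 = 0 each.
If it is under cup 2 (prior 1/4): cup 3 is the lowest-numbered option available, probability 1; weight (1/4)·1 = 1/4.
If it is under cup 3 (prior 1/4): the dealer opened cup 3, so this case is ruled out; weight (1/4)·0 = 0.
The weights sum to 1/4.
So P(the pea under cup 2 | the dealer opened cup 3) = (1/4) / (1/4) = 1.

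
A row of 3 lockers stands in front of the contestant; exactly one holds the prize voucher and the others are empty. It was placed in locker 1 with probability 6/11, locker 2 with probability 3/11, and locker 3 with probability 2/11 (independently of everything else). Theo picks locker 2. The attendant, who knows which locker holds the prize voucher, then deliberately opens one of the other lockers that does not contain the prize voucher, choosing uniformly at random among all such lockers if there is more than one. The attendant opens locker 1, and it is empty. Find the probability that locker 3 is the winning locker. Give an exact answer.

Apply Bayes' rule, conditioning on where the prize voucher actually is.
If it is in locker 1 (prior 6/11): the attendant opened locker 1, so this case is ruled out; weight (6/11)·0 = 0.
If it is in locker 2 (prior 3/11): the attendant has 2 equally likely choices, so probability 1/2; weight (3/11)·(1/2) = 3/22.
If it is in locker 3 (prior 2/11): the attendant has no choice, probability 1; weight (2/11)·1 = 2/11.
The weights sum to 7/22.
So P(the prize voucher in locker 3 | the attendant opened locker 1) = (2/11) / (7/22) = 4/7.

4/7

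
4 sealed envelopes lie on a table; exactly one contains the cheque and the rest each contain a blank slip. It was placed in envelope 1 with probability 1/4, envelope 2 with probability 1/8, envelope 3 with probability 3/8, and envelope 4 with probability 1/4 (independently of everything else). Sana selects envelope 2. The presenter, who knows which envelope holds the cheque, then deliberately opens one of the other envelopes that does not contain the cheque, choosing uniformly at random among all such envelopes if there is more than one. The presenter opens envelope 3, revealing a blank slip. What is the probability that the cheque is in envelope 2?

1/7

Consider each possible location of the cheque in turn.
If it is in either of envelopes 1 and 4 (prior 1/4 each): the presenter has 2 equally likely choices, so probability 1/2; weight (1/4)·(1/2) = 1/8 each.
If it is in envelope 2 (prior 1/8): the presenter has 3 equally likely choices, so probability 1/3; weight (1/8)·(1/3) = 1/24.
If it is in envelope 3 (prior 3/8): the presenter opened envelope 3, so this case is ruled out; weight (3/8)·0 = 0.
The weights sum to 7/24.
So P(the cheque in envelope 2 | the presenter opened envelope 3) = (1/24) / (7/24) = 1/7.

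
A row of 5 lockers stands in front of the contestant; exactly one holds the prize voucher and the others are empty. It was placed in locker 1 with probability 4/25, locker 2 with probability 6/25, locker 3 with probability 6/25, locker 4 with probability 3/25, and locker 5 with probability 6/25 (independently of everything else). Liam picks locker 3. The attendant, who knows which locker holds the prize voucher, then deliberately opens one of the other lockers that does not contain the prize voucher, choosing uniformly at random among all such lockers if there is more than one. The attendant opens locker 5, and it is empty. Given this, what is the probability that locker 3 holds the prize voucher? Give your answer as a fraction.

Consider each possible location of the prize voucher in turn.
If it is in locker 1 (prior 4/25): the attendant has 3 equally likely choices, so probability 1/3; weight (4/25)·(1/3) = 4/75.
If it is in locker 2 (prior 6/25): the attendant has 3 equally likely choices, so probability 1/3; weight (6/25)·(1/3) = 2/25.
If it is in locker 3 (prior 6/25): the attendant has 4 equally likely choices, so probability 1/4; weight (6/25)·(1/4) = 3/50.
If it is in locker 4 (prior 3/25): the attendant has 3 equally likely choices, so probability 1/3; weight (3/25)·(1/3) = 1/25.
If it is in locker 5 (prior 6/25): the attendant opened locker 5, so this case is ruled out; weight (6/25)·0 = 0.
The weights sum to 7/30.
So P(the prize voucher in locker 3 | the attendant opened locker 5) = (3/50) / (7/30) = 9/35.

9/35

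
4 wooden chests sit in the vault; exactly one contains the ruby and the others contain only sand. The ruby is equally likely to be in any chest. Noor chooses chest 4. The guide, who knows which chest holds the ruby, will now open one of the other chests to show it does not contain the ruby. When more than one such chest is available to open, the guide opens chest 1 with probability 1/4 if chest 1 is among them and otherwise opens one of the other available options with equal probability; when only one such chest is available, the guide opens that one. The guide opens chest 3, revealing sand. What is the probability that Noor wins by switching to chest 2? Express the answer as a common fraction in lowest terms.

Apply Bayes' rule, conditioning on where the ruby actually is.
If it is in chest 1 (prior 1/4): chest 1 holds the prize so is unavailable; the guide chooses uniformly among the 2 others, probability 1/2; weight (1/4)·(1/2) = 1/8.
If it is in chest 2 (prior 1/4): chest 1 is available but not opened, probability 3/4; weight (1/4)·(3/4) = 3/16.
If it is in chest 3 (prior 1/4): the guide opened chest 3, so this case is ruled out; weight (1/4)·0 = 0.
If it is in chest 4 (prior 1/4): chest 1 is available but not opened; chest 3 gets probability (1 − 1/4)/2 = 3/8; weight (1/4)·(3/8) = 3/32.
The weights sum to 13/32.
So P(the ruby in chest 2 | the guide opened chest 3) = (3/16) / (13/32) = 6/13.

6/13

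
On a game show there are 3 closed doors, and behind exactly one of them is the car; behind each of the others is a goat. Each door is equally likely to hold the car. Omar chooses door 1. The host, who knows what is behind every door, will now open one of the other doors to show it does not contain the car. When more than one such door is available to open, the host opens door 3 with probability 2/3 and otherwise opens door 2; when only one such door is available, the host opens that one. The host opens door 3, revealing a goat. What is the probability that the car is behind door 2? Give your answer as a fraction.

Apply Bayes' rule, conditioning on where the car actually is.
If it is behind door 1 (prior 1/3): door 3 is available, opened with probability 2/3; weight (1/3)·(2/3) = 2/9.
If it is behind door 2 (prior 1/3): only door 3 is available, probability 1; weight (1/3)·1 = 1/3.
If it is behind door 3 (prior 1/3): the host opened door 3, so this case is ruled out; weight (1/3)·0 = 0.
The weights sum to 5/9.
So P(the car behind door 2 | the host opened door 3) = (1/3) / (5/9) = 3/5.

3/5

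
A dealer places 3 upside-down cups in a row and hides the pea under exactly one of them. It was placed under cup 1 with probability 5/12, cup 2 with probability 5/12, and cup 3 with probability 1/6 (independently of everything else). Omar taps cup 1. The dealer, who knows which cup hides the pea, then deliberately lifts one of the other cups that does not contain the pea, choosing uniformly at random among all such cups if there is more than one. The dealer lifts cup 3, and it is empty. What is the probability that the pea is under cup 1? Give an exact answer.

Condition on the true location of the pea.
If it is under cup 1 (prior 5/12): the dealer has 2 equally likely choices, so probability 1/2; weight (5/12)·(1/2) = 5/24.
If it is under cup 2 (prior 5/12): the dealer has no choice, probability 1; weight (5/12)·1 = 5/12.
If it is under cup 3 (prior 1/6): the dealer opened cup 3, so this case is ruled out; weight (1/6)·0 = 0.
The weights sum to 5/8.
So P(the pea under cup 1 | the dealer opened cup 3) = (5/24) / (5/8) = 1/3.

1/3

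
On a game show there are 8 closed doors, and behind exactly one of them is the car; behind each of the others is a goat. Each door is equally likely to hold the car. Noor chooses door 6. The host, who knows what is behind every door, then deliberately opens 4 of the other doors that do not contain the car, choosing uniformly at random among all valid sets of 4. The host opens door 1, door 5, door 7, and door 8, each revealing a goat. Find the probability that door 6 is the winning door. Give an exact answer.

1/8

Apply Bayes' rule, conditioning on where the car actually is.
If it is behind any of doors 1, 5, 7, and 8 (prior 1/8 each): that door was opened and seen not to hold the prize — ruled out; weight (1/8)·0 = 0 each.
If it is behind any of doors 2, 3, and 4 (prior 1/8 each): the host has 15 equally likely choices, so probability 1/15; weight (1/8)·(1/15) = 1/120 each.
If it is behind door 6 (prior 1/8): the host has 35 equally likely choices, so probability 1/35; weight (1/8)·(1/35) = 1/280.
The weights sum to 1/35.
So P(the car behind door 6 | the host opened door 1, door 5, door 7, and door 8) = (1/280) / (1/35) = 1/8.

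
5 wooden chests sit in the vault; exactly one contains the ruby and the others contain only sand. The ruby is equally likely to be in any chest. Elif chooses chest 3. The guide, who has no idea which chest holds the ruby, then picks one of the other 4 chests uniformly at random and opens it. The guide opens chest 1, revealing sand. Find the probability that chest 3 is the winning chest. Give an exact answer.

Condition on the true location of the ruby.
If it is in chest 1 (prior 1/5): the guide opened chest 1, so this case is ruled out; weight (1/5)·0 = 0.
If it is in any of chests 2, 3, 4, and 5 (prior 1/5 each): the guide picks chest 1 with probability 1/4 regardless, and it is not the prize; weight (1/5)·(1/4) = 1/20 each.
The weights sum to 1/5.
So P(the ruby in chest 3 | the guide opened chest 1) = (1/20) / (1/5) = 1/4.

1/4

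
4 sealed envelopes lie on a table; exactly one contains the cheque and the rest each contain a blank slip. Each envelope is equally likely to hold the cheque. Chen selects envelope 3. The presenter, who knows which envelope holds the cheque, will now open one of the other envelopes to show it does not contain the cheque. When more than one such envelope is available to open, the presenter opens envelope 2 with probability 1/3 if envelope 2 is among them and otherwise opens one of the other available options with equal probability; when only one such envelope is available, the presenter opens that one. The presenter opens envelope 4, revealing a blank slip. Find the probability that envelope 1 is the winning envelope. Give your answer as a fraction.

Consider each possible location of the cheque in turn.
If it is in envelope 1 (prior 1/4): envelope 2 is available but not opened, probability 2/3; weight (1/4)·(2/3) = 1/6.
If it is in envelope 2 (prior 1/4): envelope 2 holds the prize so is unavailable; the presenter chooses uniformly among the 2 others, probability 1/2; weight (1/4)·(1/2) = 1/8.
If it is in envelope 3 (prior 1/4): envelope 2 is available but not opened; envelope 4 gets probability (1 − 1/3)/2 = 1/3; weight (1/4)·(1/3) = 1/12.
If it is in envelope 4 (prior 1/4): the presenter opened envelope 4, so this case is ruled out; weight (1/4)·0 = 0.
The weights sum to 3/8.
So P(the cheque in envelope 1 | the presenter opened envelope 4) = (1/6) / (3/8) = 4/9.

4/9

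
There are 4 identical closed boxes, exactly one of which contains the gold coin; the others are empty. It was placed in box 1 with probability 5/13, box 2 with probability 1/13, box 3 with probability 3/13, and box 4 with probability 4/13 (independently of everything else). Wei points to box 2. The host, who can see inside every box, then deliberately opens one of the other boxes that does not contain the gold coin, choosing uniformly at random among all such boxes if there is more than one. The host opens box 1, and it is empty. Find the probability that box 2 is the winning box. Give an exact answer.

Condition on the true location of the gold coin.
If it is in box 1 (prior 5/13): the host opened box 1, so this case is ruled out; weight (5/13)·0 = 0.
If it is in box 2 (prior 1/13): the host has 3 equally likely choices, so probability 1/3; weight (1/13)·(1/3) = 1/39.
If it is in box 3 (prior 3/13): the host has 2 equally likely choices, so probability 1/2; weight (3/13)·(1/2) = 3/26.
If it is in box 4 (prior 4/13): the host has 2 equally likely choices, so probability 1/2; weight (4/13)·(1/2) = 2/13.
The weights sum to 23/78.
So P(the gold coin in box 2 | the host opened box 1) = (1/39) / (23/78) = 2/23.

2/23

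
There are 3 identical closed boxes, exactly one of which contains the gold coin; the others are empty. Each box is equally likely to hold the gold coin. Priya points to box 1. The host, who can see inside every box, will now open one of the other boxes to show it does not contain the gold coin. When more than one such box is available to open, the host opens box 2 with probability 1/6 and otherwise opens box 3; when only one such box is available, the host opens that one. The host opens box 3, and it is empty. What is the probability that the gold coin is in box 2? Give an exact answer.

6/11

Consider each possible location of the gold coin in turn.
If it is in box 1 (prior 1/3): box 2 is available but not opened, probability 5/6; weight (1/3)·(5/6) = 5/18.
If it is in box 2 (prior 1/3): only box 3 is available, probability 1; weight (1/3)·1 = 1/3.
If it is in box 3 (prior 1/3): the host opened box 3, so this case is ruled out; weight (1/3)·0 = 0.
The weights sum to 11/18.
So P(the gold coin in box 2 | the host opened box 3) = (1/3) / (11/18) = 6/11.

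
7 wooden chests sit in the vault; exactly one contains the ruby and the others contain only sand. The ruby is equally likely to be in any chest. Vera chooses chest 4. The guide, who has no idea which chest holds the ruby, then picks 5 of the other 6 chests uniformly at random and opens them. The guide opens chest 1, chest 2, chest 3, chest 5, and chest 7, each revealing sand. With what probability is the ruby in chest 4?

Because the guide chose which chests to open without knowing where the ruby is, the choice is independent of the prize location. Learning that none of the 5 opened chests holds the ruby simply rules out those 5 locations and leaves the remaining 2 chests still equally likely by symmetry.
So P(the ruby in chest 4) = 1/2.

1/2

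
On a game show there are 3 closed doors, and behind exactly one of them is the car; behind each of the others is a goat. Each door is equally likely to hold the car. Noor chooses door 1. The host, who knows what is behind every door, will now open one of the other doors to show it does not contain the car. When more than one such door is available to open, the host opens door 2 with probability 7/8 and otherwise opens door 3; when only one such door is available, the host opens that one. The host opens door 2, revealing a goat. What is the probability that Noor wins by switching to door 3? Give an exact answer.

8/15

Condition on the true location of the car.
If it is behind door 1 (prior 1/3): door 2 is available, opened with probability 7/8; weight (1/3)·(7/8) = 7/24.
If it is behind door 2 (prior 1/3): the host opened door 2, so this case is ruled out; weight (1/3)·0 = 0.
If it is behind door 3 (prior 1/3): only door 2 is available, probability 1; weight (1/3)·1 = 1/3.
The weights sum to 5/8.
So P(the car behind door 3 | the host opened door 2) = (1/3) / (5/8) = 8/15.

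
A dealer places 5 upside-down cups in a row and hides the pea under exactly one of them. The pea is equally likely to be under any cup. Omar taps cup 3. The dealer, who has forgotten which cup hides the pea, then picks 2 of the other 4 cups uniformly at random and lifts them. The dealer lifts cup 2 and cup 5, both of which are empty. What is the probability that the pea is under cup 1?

1/3

Consider each possible location of the pea in turn.
If it is under any of cups 1, 3, and 4 (prior 1/5 each): the dealer picks exactly this set with probability 1/6 regardless, and none is the prize; weight (1/5)·(1/6) = 1/30 each.
If it is under either of cups 2 and 5 (prior 1/5 each): that cup was opened and seen not to hold the prize — ruled out; weight (1/5)·0 = 0 each.
The weights sum to 1/10.
So P(the pea under cup 1 | the dealer opened cup 2 and cup 5) = (1/30) / (1/10) = 1/3.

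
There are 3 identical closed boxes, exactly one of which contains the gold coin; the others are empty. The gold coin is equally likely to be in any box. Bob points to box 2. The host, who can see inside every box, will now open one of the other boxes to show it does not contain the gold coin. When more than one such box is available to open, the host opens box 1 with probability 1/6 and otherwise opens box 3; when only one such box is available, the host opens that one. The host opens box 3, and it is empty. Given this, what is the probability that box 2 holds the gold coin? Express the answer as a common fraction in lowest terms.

Apply Bayes' rule, conditioning on where the gold coin actually is.
If it is in box 1 (prior 1/3): only box 3 is available, probability 1; weight (1/3)·1 = 1/3.
If it is in box 2 (prior 1/3): box 1 is available but not opened, probability 5/6; weight (1/3)·(5/6) = 5/18.
If it is in box 3 (prior 1/3): the host opened box 3, so this case is ruled out; weight (1/3)·0 = 0.
The weights sum to 11/18.
So P(the gold coin in box 2 | the host opened box 3) = (5/18) / (11/18) = 5/11.

5/11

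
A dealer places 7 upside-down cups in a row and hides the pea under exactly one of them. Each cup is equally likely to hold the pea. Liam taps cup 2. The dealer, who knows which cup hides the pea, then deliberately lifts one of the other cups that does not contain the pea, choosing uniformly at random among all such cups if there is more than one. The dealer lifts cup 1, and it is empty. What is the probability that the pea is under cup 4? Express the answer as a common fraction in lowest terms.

6/35

Condition on the true location of the pea.
If it is under cup 1 (prior 1/7): the dealer opened cup 1, so this case is ruled out; weight (1/7)·0 = 0.
If it is under cup 2 (prior 1/7): the dealer has 6 equally likely choices, so probability 1/6; weight (1/7)·(1/6) = 1/42.
If it is under any of cups 3, 4, 5, 6, and 7 (prior 1/7 each): the dealer has 5 equally likely choices, so probability 1/5; weight (1/7)·(1/5) = 1/35 each.
The weights sum to 1/6.
So P(the pea under cup 4 | the dealer opened cup 1) = (1/35) / (1/6) = 6/35.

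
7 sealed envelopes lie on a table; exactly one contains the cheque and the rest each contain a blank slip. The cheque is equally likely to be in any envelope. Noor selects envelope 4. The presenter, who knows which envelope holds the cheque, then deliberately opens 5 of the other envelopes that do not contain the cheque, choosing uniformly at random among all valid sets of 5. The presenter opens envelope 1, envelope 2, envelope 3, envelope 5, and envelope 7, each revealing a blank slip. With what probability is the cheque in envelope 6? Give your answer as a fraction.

6/7

Apply Bayes' rule, conditioning on where the cheque actually is.
If it is in any of envelopes 1, 2, 3, 5, and 7 (prior 1/7 each): that envelope was opened and seen not to hold the prize — ruled out; weight (1/7)·0 = 0 each.
If it is in envelope 4 (prior 1/7): the presenter has 6 equally likely choices, so probability 1/6; weight (1/7)·(1/6) = 1/42.
If it is in envelope 6 (prior 1/7): the presenter has no choice, probability 1; weight (1/7)·1 = 1/7.
The weights sum to 1/6.
So P(the cheque in envelope 6 | the presenter opened envelope 1, envelope 2, envelope 3, envelope 5, and envelope 7) = (1/7) / (1/6) = 6/7.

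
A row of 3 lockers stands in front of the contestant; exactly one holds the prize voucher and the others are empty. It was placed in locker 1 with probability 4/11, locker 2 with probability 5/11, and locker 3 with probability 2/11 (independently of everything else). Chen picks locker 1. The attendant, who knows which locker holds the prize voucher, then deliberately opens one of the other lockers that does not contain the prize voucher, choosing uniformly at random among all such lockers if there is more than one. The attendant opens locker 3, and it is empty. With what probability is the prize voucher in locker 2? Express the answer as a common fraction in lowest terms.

5/7

Apply Bayes' rule, conditioning on where the prize voucher actually is.
If it is in locker 1 (prior 4/11): the attendant has 2 equally likely choices, so probability 1/2; weight (4/11)·(1/2) = 2/11.
If it is in locker 2 (prior 5/11): the attendant has no choice, probability 1; weight (5/11)·1 = 5/11.
If it is in locker 3 (prior 2/11): the attendant opened locker 3, so this case is ruled out; weight (2/11)·0 = 0.
The weights sum to 7/11.
So P(the prize voucher in locker 2 | the attendant opened locker 3) = (5/11) / (7/11) = 5/7.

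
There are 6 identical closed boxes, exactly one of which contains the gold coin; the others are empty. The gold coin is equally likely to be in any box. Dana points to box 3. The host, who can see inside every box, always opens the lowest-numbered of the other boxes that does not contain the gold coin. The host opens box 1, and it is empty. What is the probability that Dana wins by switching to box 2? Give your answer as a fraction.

1/5

Consider each possible location of the gold coin in turn.
If it is in box 1 (prior 1/6): the host opened box 1, so this case is ruled out; weight (1/6)·0 = 0.
If it is in any of boxes 2, 3, 4, 5, and 6 (prior 1/6 each): box 1 is the lowest-numbered option available, probability 1; weight (1/6)·1 = 1/6 each.
The weights sum to 5/6.
So P(the gold coin in box 2 | the host opened box 1) = (1/6) / (5/6) = 1/5.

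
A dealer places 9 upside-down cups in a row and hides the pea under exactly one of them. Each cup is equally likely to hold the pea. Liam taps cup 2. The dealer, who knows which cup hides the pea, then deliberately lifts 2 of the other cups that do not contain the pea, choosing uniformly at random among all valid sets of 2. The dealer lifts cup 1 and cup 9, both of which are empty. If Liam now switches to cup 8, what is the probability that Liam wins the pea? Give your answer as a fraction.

Apply Bayes' rule, conditioning on where the pea actually is.
If it is under either of cups 1 and 9 (prior 1/9 each): that cup was opened and seen not to hold the prize — ruled out; weight (1/9)·0 = 0 each.
If it is under cup 2 (prior 1/9): the dealer has 28 equally likely choices, so probability 1/28; weight (1/9)·(1/28) = 1/252.
If it is under any of cups 3, 4, 5, 6, 7, and 8 (prior 1/9 each): the dealer has 21 equally likely choices, so probability 1/21; weight (1/9)·(1/21) = 1/189 each.
The weights sum to 1/28.
So P(the pea under cup 8 | the dealer opened cup 1 and cup 9) = (1/189) / (1/28) = 4/27.

4/27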